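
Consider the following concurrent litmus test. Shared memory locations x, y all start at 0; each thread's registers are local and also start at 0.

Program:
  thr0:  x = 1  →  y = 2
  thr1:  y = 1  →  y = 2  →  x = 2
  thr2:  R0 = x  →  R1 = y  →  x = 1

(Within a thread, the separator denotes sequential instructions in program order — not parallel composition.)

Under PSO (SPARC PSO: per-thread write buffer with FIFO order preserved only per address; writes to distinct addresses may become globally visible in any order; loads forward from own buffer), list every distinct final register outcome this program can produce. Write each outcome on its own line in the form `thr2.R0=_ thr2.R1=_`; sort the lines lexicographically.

thr2.R0=0 thr2.R1=0
thr2.R0=0 thr2.R1=1
thr2.R0=0 thr2.R1=2
thr2.R0=1 thr2.R1=0
thr2.R0=1 thr2.R1=1
thr2.R0=1 thr2.R1=2
thr2.R0=2 thr2.R1=0
thr2.R0=2 thr2.R1=1
thr2.R0=2 thr2.R1=2

outcome vector order: (thr2.R0,thr2.R1)
|PSO outcomes| = 9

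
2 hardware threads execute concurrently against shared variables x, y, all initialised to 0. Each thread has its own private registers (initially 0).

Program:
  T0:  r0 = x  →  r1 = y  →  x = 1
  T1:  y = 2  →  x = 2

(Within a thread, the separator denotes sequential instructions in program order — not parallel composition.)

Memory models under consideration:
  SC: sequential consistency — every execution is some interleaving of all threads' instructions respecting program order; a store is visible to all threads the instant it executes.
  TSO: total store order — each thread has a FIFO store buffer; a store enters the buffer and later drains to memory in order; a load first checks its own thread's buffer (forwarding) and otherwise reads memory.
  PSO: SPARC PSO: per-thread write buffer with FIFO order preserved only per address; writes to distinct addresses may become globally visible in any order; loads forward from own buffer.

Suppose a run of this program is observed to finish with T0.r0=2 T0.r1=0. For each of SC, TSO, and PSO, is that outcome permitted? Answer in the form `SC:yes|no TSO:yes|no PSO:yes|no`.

outcome vector order: (T0.r0,T0.r1)
under SC → <0 0>; <0 2>; <2 2>
under TSO → <0 0>; <0 2>; <2 2>
under PSO → <0 0>; <0 2>; <2 0>; <2 2>
target <2 0> ∈ {PSO}

SC:no TSO:no PSO:yes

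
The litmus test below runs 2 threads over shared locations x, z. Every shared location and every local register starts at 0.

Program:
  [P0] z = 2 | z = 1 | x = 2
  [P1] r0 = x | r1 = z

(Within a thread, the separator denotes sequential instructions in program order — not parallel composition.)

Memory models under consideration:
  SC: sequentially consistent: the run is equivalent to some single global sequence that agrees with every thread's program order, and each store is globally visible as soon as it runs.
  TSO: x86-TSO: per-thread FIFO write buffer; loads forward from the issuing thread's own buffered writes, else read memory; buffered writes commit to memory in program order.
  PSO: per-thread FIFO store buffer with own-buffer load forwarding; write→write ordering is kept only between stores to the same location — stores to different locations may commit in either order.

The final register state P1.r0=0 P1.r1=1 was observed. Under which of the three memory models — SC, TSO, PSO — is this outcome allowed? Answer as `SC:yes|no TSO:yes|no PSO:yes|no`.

outcome vector order: (P1.r0,P1.r1)
[SC] allowed = {<0 0>; <0 1>; <0 2>; <2 1>}
[TSO] allowed = {<0 0>; <0 1>; <0 2>; <2 1>}
[PSO] allowed = {<0 0>; <0 1>; <0 2>; <2 0>; <2 1>; <2 2>}
target <0 1> ∈ {SC,TSO,PSO}

SC:yes TSO:yes PSO:yes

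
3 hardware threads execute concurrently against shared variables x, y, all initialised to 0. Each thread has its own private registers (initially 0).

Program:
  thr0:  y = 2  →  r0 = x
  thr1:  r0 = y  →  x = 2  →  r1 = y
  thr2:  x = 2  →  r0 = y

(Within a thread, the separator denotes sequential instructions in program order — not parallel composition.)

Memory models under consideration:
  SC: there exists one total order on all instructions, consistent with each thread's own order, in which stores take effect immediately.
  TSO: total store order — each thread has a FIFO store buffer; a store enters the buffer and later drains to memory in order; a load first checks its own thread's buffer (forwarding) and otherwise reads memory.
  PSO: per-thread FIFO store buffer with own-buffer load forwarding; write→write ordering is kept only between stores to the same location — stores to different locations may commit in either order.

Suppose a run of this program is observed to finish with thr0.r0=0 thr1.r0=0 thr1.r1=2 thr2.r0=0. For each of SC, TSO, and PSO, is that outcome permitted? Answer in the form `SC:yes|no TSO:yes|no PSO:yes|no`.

SC:no TSO:yes PSO:yes

outcome vector order: (thr0.r0,thr1.r0,thr1.r1,thr2.r0)
SC (8): 0/0/2/2, 0/2/2/2, 2/0/0/0, 2/0/0/2, 2/0/2/0, 2/0/2/2, 2/2/2/0, 2/2/2/2
TSO (12): 0/0/0/0, 0/0/0/2, 0/0/2/0, 0/0/2/2, 0/2/2/0, 0/2/2/2, 2/0/0/0, 2/0/0/2, 2/0/2/0, 2/0/2/2, 2/2/2/0, 2/2/2/2
PSO (12): 0/0/0/0, 0/0/0/2, 0/0/2/0, 0/0/2/2, 0/2/2/0, 0/2/2/2, 2/0/0/0, 2/0/0/2, 2/0/2/0, 2/0/2/2, 2/2/2/0, 2/2/2/2
target 0/0/2/0 ∈ {TSO,PSO}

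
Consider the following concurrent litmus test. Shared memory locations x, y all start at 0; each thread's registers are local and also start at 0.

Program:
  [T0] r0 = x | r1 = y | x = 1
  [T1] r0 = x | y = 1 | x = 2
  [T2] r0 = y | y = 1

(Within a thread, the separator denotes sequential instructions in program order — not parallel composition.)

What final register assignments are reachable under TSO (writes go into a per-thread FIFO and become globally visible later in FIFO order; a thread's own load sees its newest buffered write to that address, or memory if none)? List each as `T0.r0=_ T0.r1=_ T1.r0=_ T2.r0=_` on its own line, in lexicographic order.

outcome vector order: (T0.r0,T0.r1,T1.r0,T2.r0)
|TSO outcomes| = 9

T0.r0=0 T0.r1=0 T1.r0=0 T2.r0=0
T0.r0=0 T0.r1=0 T1.r0=0 T2.r0=1
T0.r0=0 T0.r1=0 T1.r0=1 T2.r0=0
T0.r0=0 T0.r1=0 T1.r0=1 T2.r0=1
T0.r0=0 T0.r1=1 T1.r0=0 T2.r0=0
T0.r0=0 T0.r1=1 T1.r0=0 T2.r0=1
T0.r0=0 T0.r1=1 T1.r0=1 T2.r0=0
T0.r0=2 T0.r1=1 T1.r0=0 T2.r0=0
T0.r0=2 T0.r1=1 T1.r0=0 T2.r0=1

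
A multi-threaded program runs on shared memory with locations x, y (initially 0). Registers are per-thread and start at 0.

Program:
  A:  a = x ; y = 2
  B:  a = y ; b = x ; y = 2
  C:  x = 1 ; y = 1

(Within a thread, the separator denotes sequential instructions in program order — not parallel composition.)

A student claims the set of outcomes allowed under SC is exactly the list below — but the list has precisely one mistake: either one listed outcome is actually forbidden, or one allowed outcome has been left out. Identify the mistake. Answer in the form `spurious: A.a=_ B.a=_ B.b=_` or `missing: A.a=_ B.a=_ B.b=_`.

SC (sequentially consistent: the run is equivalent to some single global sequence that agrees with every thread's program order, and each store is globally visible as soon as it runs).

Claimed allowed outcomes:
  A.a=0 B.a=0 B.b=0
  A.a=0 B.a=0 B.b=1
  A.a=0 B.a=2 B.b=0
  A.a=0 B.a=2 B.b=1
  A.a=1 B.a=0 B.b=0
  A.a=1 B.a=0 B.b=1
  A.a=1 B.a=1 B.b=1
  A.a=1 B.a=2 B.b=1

missing: A.a=0 B.a=1 B.b=1

outcome vector order: (A.a,B.a,B.b)
[SC] allowed = {<0 0 0> <0 0 1> <0 1 1> <0 2 0> <0 2 1> <1 0 0> <1 0 1> <1 1 1> <1 2 1>}
SC∖claimed = {<0 1 1>}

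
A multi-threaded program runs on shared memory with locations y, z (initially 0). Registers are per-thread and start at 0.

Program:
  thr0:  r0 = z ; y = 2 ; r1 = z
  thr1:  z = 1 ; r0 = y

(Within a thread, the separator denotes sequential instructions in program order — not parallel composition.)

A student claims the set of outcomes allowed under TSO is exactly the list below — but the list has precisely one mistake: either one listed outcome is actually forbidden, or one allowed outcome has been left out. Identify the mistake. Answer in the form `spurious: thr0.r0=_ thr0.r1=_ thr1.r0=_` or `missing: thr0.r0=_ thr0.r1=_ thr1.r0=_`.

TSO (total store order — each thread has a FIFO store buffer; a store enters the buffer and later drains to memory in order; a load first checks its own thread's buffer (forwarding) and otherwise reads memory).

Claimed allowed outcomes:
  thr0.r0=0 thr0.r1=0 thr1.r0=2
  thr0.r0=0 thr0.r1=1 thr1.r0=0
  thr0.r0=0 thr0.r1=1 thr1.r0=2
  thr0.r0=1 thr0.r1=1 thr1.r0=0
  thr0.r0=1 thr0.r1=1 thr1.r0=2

outcome vector order: (thr0.r0,thr0.r1,thr1.r0)
[TSO] allowed = {0/0/0, 0/0/2, 0/1/0, 0/1/2, 1/1/0, 1/1/2}
TSO∖claimed = {0/0/0}

missing: thr0.r0=0 thr0.r1=0 thr1.r0=0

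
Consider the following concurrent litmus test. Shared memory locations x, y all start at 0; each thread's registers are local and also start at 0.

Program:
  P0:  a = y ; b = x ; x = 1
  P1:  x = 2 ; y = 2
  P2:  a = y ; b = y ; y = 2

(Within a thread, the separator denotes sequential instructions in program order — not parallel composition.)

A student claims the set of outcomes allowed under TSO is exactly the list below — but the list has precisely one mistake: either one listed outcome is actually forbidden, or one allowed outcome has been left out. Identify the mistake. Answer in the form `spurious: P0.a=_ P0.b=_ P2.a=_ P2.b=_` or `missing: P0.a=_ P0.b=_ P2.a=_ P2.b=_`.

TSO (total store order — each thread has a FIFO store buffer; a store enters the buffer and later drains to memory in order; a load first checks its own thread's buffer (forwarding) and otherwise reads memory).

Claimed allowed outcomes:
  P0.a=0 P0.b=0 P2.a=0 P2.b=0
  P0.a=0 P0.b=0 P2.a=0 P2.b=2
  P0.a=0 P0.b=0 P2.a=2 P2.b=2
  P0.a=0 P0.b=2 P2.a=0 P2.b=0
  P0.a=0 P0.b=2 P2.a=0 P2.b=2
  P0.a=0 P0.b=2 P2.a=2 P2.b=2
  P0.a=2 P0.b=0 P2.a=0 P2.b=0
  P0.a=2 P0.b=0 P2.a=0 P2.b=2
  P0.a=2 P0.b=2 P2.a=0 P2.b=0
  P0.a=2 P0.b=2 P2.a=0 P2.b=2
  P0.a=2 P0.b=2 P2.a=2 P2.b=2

outcome vector order: (P0.a,P0.b,P2.a,P2.b)
under TSO → 0/0/0/0 0/0/0/2 0/0/2/2 0/2/0/0 0/2/0/2 0/2/2/2 2/0/0/0 2/2/0/0 2/2/0/2 2/2/2/2
claimed∖TSO = {2/0/0/2}

spurious: P0.a=2 P0.b=0 P2.a=0 P2.b=2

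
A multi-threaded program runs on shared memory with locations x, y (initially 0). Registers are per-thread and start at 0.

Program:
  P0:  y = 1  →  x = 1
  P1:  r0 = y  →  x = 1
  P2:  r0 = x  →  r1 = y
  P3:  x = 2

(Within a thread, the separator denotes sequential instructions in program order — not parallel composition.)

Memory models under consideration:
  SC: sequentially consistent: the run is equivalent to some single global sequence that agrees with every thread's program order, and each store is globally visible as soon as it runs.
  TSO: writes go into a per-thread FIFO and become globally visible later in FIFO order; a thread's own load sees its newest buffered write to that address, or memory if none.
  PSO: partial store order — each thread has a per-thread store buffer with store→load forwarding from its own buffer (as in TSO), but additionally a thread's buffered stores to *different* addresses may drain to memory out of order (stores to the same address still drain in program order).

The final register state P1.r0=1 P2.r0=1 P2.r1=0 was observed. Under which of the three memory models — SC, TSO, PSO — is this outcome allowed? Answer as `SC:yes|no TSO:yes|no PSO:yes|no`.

SC:no TSO:no PSO:yes

outcome vector order: (P1.r0,P2.r0,P2.r1)
[SC] allowed = {0/0/0; 0/0/1; 0/1/0; 0/1/1; 0/2/0; 0/2/1; 1/0/0; 1/0/1; 1/1/1; 1/2/0; 1/2/1}
[TSO] allowed = {0/0/0; 0/0/1; 0/1/0; 0/1/1; 0/2/0; 0/2/1; 1/0/0; 1/0/1; 1/1/1; 1/2/0; 1/2/1}
[PSO] allowed = {0/0/0; 0/0/1; 0/1/0; 0/1/1; 0/2/0; 0/2/1; 1/0/0; 1/0/1; 1/1/0; 1/1/1; 1/2/0; 1/2/1}
target 1/1/0 ∈ {PSO}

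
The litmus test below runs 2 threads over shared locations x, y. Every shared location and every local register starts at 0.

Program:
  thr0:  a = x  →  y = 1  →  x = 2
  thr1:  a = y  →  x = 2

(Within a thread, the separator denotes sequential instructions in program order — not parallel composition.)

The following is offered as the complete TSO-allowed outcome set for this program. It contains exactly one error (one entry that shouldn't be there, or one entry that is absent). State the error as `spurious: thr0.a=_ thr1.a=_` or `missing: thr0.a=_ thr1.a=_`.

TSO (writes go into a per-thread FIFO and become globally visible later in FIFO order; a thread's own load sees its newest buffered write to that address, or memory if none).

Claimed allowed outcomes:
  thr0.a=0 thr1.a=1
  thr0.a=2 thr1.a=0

missing: thr0.a=0 thr1.a=0

outcome vector order: (thr0.a,thr1.a)
TSO: 3 outcomes — {00, 01, 20}
TSO∖claimed = {00}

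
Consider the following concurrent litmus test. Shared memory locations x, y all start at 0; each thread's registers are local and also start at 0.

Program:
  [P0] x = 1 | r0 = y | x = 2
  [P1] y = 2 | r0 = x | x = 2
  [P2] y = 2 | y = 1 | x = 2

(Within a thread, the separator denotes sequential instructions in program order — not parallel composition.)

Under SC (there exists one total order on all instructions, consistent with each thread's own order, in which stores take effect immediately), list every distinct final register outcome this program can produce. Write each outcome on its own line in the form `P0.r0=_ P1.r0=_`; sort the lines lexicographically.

outcome vector order: (P0.r0,P1.r0)
|SC outcomes| = 8

P0.r0=0 P1.r0=1
P0.r0=0 P1.r0=2
P0.r0=1 P1.r0=0
P0.r0=1 P1.r0=1
P0.r0=1 P1.r0=2
P0.r0=2 P1.r0=0
P0.r0=2 P1.r0=1
P0.r0=2 P1.r0=2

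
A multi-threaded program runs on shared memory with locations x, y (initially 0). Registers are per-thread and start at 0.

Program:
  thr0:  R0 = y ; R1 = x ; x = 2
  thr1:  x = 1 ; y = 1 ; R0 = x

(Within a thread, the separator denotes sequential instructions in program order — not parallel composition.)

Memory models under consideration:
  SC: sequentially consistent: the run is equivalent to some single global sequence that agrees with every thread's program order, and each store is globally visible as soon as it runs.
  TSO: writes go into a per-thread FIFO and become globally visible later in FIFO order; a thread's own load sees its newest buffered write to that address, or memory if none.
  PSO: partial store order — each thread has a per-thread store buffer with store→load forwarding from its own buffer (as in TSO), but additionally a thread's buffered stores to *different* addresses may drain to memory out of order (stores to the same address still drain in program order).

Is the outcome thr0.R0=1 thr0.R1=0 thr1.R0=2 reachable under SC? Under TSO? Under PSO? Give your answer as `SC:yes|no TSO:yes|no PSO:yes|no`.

outcome vector order: (thr0.R0,thr0.R1,thr1.R0)
SC: 6 outcomes — {0/0/1; 0/0/2; 0/1/1; 0/1/2; 1/1/1; 1/1/2}
TSO: 6 outcomes — {0/0/1; 0/0/2; 0/1/1; 0/1/2; 1/1/1; 1/1/2}
PSO: 8 outcomes — {0/0/1; 0/0/2; 0/1/1; 0/1/2; 1/0/1; 1/0/2; 1/1/1; 1/1/2}
target 1/0/2 ∈ {PSO}

SC:no TSO:no PSO:yes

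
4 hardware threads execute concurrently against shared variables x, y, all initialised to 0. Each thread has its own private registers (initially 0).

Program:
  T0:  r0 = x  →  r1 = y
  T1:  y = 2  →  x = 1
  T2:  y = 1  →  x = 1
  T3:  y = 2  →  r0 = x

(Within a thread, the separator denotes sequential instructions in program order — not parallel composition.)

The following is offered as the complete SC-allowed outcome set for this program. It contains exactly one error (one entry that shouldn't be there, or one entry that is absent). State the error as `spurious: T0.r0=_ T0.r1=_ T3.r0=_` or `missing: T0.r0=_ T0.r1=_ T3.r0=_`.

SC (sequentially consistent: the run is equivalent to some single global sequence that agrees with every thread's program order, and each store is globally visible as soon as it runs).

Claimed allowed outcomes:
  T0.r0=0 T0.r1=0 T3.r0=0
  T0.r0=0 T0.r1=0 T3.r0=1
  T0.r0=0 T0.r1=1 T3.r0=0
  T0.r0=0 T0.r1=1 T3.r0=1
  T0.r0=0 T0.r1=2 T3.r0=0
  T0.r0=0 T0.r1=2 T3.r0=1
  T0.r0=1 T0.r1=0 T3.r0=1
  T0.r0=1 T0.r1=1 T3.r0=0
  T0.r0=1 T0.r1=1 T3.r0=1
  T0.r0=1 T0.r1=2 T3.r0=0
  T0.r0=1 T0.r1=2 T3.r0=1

spurious: T0.r0=1 T0.r1=0 T3.r0=1

outcome vector order: (T0.r0,T0.r1,T3.r0)
SC: 10 outcomes — {000, 001, 010, 011, 020, 021, 110, 111, 120, 121}
claimed∖SC = {101}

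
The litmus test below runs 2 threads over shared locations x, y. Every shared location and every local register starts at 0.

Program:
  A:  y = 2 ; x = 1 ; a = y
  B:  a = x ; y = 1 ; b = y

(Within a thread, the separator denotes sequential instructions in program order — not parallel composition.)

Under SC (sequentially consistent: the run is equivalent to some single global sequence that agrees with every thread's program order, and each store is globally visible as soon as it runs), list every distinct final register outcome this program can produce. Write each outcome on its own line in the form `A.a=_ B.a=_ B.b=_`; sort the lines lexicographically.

outcome vector order: (A.a,B.a,B.b)
|SC outcomes| = 5

A.a=1 B.a=0 B.b=1
A.a=1 B.a=1 B.b=1
A.a=2 B.a=0 B.b=1
A.a=2 B.a=0 B.b=2
A.a=2 B.a=1 B.b=1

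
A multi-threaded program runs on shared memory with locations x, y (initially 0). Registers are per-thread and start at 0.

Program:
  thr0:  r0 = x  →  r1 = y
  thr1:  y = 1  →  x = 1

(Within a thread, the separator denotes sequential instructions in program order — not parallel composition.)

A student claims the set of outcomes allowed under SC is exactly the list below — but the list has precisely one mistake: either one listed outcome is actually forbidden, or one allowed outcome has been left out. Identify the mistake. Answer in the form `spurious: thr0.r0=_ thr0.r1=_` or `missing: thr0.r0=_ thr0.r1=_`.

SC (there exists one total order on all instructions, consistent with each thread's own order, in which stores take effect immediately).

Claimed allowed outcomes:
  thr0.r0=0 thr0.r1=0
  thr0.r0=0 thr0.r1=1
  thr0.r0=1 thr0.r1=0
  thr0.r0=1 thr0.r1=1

outcome vector order: (thr0.r0,thr0.r1)
under SC → <0 0>; <0 1>; <1 1>
claimed∖SC = {<1 0>}

spurious: thr0.r0=1 thr0.r1=0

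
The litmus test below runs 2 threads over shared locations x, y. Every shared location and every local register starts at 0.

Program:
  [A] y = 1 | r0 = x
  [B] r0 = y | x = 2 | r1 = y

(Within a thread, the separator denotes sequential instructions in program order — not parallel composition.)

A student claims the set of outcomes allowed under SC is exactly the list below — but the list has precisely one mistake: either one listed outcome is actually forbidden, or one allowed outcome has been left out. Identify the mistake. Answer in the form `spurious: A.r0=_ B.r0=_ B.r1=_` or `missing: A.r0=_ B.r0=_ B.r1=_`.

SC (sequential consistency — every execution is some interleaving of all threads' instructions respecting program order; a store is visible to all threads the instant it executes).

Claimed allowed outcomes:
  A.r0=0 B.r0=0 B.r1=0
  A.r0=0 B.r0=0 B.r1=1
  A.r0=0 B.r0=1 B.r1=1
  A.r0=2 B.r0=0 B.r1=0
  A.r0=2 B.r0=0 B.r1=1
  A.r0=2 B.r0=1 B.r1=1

spurious: A.r0=0 B.r0=0 B.r1=0

outcome vector order: (A.r0,B.r0,B.r1)
SC (5): 0/0/1 0/1/1 2/0/0 2/0/1 2/1/1
claimed∖SC = {0/0/0}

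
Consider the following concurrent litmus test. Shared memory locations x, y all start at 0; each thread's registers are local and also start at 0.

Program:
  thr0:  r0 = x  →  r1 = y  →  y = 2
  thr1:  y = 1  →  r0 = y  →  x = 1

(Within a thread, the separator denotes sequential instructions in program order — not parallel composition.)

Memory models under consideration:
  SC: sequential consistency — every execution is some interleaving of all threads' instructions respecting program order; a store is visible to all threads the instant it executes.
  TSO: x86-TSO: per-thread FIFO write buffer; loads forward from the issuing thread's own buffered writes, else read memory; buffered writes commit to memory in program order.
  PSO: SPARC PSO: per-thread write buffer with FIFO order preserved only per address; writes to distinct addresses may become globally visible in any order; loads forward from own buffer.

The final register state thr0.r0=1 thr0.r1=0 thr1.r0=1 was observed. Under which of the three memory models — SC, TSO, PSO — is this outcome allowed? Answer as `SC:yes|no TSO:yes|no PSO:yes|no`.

outcome vector order: (thr0.r0,thr0.r1,thr1.r0)
under SC → <0 0 1>, <0 0 2>, <0 1 1>, <0 1 2>, <1 1 1>
under TSO → <0 0 1>, <0 0 2>, <0 1 1>, <0 1 2>, <1 1 1>
under PSO → <0 0 1>, <0 0 2>, <0 1 1>, <0 1 2>, <1 0 1>, <1 1 1>
target <1 0 1> ∈ {PSO}

SC:no TSO:no PSO:yes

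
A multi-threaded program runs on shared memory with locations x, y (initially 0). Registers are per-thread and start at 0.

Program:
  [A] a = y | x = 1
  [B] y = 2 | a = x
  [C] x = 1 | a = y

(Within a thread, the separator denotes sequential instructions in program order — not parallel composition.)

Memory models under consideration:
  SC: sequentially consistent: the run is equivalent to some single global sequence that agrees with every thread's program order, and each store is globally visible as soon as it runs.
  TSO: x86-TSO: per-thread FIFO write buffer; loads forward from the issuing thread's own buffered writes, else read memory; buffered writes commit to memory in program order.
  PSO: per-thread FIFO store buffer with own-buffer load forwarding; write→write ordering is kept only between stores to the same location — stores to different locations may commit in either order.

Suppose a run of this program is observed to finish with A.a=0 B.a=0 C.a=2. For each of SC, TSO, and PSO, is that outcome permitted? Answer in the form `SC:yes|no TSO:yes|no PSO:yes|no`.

SC:yes TSO:yes PSO:yes

outcome vector order: (A.a,B.a,C.a)
SC (6): <0 0 2>, <0 1 0>, <0 1 2>, <2 0 2>, <2 1 0>, <2 1 2>
TSO (8): <0 0 0>, <0 0 2>, <0 1 0>, <0 1 2>, <2 0 0>, <2 0 2>, <2 1 0>, <2 1 2>
PSO (8): <0 0 0>, <0 0 2>, <0 1 0>, <0 1 2>, <2 0 0>, <2 0 2>, <2 1 0>, <2 1 2>
target <0 0 2> ∈ {SC,TSO,PSO}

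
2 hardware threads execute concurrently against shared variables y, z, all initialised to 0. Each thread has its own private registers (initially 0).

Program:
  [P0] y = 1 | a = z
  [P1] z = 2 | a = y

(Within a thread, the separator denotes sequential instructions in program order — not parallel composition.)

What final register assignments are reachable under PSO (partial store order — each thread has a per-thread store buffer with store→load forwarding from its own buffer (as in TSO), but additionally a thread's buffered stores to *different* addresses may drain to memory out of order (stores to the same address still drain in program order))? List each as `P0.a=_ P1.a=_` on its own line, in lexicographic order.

outcome vector order: (P0.a,P1.a)
|PSO outcomes| = 4

P0.a=0 P1.a=0
P0.a=0 P1.a=1
P0.a=2 P1.a=0
P0.a=2 P1.a=1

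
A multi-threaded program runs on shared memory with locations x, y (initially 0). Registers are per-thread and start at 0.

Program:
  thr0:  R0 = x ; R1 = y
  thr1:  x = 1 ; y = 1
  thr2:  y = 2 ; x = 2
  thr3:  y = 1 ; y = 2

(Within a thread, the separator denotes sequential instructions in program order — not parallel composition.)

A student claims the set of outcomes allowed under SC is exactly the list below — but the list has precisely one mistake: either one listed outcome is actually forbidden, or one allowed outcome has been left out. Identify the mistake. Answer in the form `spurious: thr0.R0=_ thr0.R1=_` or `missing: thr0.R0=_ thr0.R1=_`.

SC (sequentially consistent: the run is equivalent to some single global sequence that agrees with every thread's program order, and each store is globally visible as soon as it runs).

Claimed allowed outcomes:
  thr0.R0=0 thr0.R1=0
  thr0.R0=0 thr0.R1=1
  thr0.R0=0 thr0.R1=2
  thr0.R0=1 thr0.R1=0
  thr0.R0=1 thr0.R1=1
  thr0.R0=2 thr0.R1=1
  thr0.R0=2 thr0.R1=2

outcome vector order: (thr0.R0,thr0.R1)
SC: 8 outcomes — {0/0; 0/1; 0/2; 1/0; 1/1; 1/2; 2/1; 2/2}
SC∖claimed = {1/2}

missing: thr0.R0=1 thr0.R1=2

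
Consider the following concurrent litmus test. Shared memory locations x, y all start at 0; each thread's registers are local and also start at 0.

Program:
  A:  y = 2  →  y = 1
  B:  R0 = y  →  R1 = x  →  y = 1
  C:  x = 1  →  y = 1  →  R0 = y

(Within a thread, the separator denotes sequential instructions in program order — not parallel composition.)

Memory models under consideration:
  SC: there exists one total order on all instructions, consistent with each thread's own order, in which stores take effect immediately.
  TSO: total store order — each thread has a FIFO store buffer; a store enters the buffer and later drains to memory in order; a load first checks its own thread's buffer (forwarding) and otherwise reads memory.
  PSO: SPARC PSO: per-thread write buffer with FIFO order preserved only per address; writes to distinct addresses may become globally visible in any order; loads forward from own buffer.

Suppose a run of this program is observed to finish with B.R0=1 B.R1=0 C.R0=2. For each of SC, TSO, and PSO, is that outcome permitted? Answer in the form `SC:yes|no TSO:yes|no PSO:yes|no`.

outcome vector order: (B.R0,B.R1,C.R0)
SC: 10 outcomes — {<0 0 1>, <0 0 2>, <0 1 1>, <0 1 2>, <1 0 1>, <1 1 1>, <1 1 2>, <2 0 1>, <2 1 1>, <2 1 2>}
TSO: 10 outcomes — {<0 0 1>, <0 0 2>, <0 1 1>, <0 1 2>, <1 0 1>, <1 1 1>, <1 1 2>, <2 0 1>, <2 1 1>, <2 1 2>}
PSO: 12 outcomes — {<0 0 1>, <0 0 2>, <0 1 1>, <0 1 2>, <1 0 1>, <1 0 2>, <1 1 1>, <1 1 2>, <2 0 1>, <2 0 2>, <2 1 1>, <2 1 2>}
target <1 0 2> ∈ {PSO}

SC:no TSO:no PSO:yes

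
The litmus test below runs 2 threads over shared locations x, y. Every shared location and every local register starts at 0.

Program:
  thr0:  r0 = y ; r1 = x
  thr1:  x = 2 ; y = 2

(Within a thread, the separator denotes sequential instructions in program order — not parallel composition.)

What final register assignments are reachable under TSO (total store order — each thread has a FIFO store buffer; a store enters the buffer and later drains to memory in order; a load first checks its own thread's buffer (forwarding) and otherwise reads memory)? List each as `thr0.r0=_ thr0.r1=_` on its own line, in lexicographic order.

thr0.r0=0 thr0.r1=0
thr0.r0=0 thr0.r1=2
thr0.r0=2 thr0.r1=2

outcome vector order: (thr0.r0,thr0.r1)
|TSO outcomes| = 3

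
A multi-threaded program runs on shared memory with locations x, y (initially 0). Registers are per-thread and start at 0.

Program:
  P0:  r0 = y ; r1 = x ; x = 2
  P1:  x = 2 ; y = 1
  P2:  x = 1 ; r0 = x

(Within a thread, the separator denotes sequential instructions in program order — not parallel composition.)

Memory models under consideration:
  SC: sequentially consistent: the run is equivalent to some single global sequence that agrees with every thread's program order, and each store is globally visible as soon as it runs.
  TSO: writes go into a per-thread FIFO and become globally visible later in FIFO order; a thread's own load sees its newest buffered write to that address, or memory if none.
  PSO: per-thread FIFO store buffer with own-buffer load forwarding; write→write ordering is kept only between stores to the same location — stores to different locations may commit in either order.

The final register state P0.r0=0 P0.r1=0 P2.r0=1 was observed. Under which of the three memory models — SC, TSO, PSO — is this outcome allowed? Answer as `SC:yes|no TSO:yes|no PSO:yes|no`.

outcome vector order: (P0.r0,P0.r1,P2.r0)
SC: 10 outcomes — {0/0/1, 0/0/2, 0/1/1, 0/1/2, 0/2/1, 0/2/2, 1/1/1, 1/1/2, 1/2/1, 1/2/2}
TSO: 10 outcomes — {0/0/1, 0/0/2, 0/1/1, 0/1/2, 0/2/1, 0/2/2, 1/1/1, 1/1/2, 1/2/1, 1/2/2}
PSO: 12 outcomes — {0/0/1, 0/0/2, 0/1/1, 0/1/2, 0/2/1, 0/2/2, 1/0/1, 1/0/2, 1/1/1, 1/1/2, 1/2/1, 1/2/2}
target 0/0/1 ∈ {SC,TSO,PSO}

SC:yes TSO:yes PSO:yes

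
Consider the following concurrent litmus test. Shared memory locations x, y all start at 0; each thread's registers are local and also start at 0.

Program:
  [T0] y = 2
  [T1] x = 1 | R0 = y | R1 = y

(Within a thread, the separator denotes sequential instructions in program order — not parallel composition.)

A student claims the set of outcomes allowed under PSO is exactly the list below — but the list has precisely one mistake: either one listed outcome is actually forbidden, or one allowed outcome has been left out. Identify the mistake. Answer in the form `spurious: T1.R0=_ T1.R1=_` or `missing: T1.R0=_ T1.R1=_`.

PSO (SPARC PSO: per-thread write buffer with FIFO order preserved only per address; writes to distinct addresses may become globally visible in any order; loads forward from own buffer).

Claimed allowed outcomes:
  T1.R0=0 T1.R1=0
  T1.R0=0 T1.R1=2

missing: T1.R0=2 T1.R1=2

outcome vector order: (T1.R0,T1.R1)
[PSO] allowed = {0/0 0/2 2/2}
PSO∖claimed = {2/2}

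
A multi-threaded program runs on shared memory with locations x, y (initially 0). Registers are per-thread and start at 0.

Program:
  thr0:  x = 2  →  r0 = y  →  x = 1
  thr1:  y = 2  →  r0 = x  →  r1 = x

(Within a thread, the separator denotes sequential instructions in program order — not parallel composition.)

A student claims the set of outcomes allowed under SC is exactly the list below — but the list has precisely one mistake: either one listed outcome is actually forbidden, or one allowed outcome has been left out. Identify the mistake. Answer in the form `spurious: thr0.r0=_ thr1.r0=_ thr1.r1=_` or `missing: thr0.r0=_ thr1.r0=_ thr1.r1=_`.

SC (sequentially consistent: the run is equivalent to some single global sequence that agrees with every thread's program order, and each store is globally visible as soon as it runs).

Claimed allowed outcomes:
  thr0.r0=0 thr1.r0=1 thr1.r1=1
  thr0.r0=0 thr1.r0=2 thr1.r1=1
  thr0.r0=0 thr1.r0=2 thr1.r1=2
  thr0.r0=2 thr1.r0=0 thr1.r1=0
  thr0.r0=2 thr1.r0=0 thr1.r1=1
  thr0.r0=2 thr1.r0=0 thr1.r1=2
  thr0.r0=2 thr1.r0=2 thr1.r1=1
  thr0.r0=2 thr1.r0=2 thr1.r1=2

missing: thr0.r0=2 thr1.r0=1 thr1.r1=1

outcome vector order: (thr0.r0,thr1.r0,thr1.r1)
SC (9): 011 021 022 200 201 202 211 221 222
SC∖claimed = {211}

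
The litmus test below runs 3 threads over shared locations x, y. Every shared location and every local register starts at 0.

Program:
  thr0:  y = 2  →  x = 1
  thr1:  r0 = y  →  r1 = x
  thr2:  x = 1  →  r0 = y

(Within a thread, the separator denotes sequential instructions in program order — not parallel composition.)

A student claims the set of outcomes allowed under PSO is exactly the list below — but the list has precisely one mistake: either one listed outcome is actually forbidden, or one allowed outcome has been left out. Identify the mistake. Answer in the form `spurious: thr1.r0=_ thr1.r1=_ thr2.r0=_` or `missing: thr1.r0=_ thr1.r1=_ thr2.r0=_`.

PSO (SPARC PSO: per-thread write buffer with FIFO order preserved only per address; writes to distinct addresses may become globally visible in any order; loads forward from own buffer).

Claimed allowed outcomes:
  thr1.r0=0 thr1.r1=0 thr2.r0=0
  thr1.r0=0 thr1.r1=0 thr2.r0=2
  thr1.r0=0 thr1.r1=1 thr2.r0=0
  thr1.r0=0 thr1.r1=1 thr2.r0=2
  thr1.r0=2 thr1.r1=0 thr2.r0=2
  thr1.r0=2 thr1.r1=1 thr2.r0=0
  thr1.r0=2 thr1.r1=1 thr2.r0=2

outcome vector order: (thr1.r0,thr1.r1,thr2.r0)
under PSO → 0/0/0, 0/0/2, 0/1/0, 0/1/2, 2/0/0, 2/0/2, 2/1/0, 2/1/2
PSO∖claimed = {2/0/0}

missing: thr1.r0=2 thr1.r1=0 thr2.r0=0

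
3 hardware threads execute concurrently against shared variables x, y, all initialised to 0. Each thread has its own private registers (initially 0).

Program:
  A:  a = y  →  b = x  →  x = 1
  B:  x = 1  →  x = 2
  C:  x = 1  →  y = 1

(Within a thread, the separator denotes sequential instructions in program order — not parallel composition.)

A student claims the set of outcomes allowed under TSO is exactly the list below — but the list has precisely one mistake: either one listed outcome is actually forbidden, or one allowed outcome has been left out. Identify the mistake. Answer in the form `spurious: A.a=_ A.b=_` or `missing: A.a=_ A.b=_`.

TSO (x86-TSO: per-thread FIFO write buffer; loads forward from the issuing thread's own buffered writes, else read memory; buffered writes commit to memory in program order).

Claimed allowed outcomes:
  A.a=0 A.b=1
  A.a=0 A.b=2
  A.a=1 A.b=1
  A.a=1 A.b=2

outcome vector order: (A.a,A.b)
TSO: 5 outcomes — {<0 0> <0 1> <0 2> <1 1> <1 2>}
TSO∖claimed = {<0 0>}

missing: A.a=0 A.b=0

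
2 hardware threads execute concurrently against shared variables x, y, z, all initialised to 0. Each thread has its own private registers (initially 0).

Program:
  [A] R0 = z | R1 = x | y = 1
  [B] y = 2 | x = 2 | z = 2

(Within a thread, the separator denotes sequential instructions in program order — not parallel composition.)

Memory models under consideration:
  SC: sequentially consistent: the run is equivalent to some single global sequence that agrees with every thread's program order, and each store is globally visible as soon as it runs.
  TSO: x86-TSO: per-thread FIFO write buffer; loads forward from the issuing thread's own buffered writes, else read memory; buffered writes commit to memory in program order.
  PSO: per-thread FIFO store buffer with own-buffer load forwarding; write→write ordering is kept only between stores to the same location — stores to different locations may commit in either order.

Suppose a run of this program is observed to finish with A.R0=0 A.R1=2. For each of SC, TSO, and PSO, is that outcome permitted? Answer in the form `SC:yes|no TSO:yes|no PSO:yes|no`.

SC:yes TSO:yes PSO:yes

outcome vector order: (A.R0,A.R1)
SC (3): 0/0; 0/2; 2/2
TSO (3): 0/0; 0/2; 2/2
PSO (4): 0/0; 0/2; 2/0; 2/2
target 0/2 ∈ {SC,TSO,PSO}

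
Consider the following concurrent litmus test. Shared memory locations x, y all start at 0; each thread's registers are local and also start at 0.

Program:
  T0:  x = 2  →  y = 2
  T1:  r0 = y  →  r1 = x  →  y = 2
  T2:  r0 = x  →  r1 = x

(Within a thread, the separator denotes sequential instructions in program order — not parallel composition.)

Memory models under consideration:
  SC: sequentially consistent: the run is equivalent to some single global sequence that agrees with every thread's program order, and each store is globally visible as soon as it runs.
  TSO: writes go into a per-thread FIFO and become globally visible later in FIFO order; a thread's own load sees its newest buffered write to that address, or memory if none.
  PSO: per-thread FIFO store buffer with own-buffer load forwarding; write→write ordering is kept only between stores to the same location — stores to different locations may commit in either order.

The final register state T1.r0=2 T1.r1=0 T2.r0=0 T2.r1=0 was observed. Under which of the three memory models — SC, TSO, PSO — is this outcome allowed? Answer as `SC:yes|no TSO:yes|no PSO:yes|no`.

outcome vector order: (T1.r0,T1.r1,T2.r0,T2.r1)
SC (9): 0/0/0/0 0/0/0/2 0/0/2/2 0/2/0/0 0/2/0/2 0/2/2/2 2/2/0/0 2/2/0/2 2/2/2/2
TSO (9): 0/0/0/0 0/0/0/2 0/0/2/2 0/2/0/0 0/2/0/2 0/2/2/2 2/2/0/0 2/2/0/2 2/2/2/2
PSO (12): 0/0/0/0 0/0/0/2 0/0/2/2 0/2/0/0 0/2/0/2 0/2/2/2 2/0/0/0 2/0/0/2 2/0/2/2 2/2/0/0 2/2/0/2 2/2/2/2
target 2/0/0/0 ∈ {PSO}

SC:no TSO:no PSO:yes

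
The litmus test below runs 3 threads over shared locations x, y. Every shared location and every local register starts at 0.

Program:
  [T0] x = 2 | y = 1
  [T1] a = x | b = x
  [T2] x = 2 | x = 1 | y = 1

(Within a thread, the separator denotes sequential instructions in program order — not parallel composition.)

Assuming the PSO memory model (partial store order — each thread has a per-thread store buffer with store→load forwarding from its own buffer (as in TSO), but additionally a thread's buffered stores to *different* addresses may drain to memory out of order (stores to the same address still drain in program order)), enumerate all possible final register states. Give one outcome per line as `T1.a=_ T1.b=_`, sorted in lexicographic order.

outcome vector order: (T1.a,T1.b)
|PSO outcomes| = 7

T1.a=0 T1.b=0
T1.a=0 T1.b=1
T1.a=0 T1.b=2
T1.a=1 T1.b=1
T1.a=1 T1.b=2
T1.a=2 T1.b=1
T1.a=2 T1.b=2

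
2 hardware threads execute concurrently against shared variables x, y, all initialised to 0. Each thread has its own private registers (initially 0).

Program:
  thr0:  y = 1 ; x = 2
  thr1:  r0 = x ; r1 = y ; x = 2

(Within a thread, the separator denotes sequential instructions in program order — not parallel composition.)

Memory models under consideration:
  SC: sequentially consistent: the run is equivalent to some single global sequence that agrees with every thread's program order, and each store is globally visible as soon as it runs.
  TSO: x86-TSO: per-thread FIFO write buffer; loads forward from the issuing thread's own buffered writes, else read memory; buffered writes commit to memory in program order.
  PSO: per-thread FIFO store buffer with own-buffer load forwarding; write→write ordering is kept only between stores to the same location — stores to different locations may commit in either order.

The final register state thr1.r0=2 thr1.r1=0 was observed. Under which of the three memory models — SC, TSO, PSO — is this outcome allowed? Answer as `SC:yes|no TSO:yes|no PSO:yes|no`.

outcome vector order: (thr1.r0,thr1.r1)
SC (3): 0/0; 0/1; 2/1
TSO (3): 0/0; 0/1; 2/1
PSO (4): 0/0; 0/1; 2/0; 2/1
target 2/0 ∈ {PSO}

SC:no TSO:no PSO:yes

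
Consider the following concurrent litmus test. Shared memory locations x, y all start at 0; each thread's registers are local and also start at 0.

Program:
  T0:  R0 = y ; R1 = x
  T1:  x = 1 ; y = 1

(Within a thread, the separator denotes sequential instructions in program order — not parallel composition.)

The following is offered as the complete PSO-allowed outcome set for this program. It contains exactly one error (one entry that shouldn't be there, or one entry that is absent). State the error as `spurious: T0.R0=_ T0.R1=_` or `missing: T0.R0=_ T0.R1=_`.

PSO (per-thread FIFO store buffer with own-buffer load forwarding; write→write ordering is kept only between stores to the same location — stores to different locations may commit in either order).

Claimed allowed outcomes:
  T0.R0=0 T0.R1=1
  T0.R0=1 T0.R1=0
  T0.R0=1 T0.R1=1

missing: T0.R0=0 T0.R1=0

outcome vector order: (T0.R0,T0.R1)
PSO (4): (0,0); (0,1); (1,0); (1,1)
PSO∖claimed = {(0,0)}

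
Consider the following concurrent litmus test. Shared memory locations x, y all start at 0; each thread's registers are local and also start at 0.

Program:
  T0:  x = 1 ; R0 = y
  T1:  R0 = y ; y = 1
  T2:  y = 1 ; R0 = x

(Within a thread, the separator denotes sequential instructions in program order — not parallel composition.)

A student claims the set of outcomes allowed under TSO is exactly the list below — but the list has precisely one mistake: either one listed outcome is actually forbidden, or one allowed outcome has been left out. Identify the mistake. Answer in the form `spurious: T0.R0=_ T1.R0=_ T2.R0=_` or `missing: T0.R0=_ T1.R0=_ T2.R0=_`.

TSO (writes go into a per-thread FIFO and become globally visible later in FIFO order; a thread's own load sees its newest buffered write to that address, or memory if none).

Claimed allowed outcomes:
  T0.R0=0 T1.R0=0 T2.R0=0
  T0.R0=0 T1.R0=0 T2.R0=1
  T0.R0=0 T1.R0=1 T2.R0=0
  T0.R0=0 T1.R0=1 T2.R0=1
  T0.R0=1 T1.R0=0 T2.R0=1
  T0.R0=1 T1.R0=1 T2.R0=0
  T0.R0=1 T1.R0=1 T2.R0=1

outcome vector order: (T0.R0,T1.R0,T2.R0)
under TSO → (0,0,0), (0,0,1), (0,1,0), (0,1,1), (1,0,0), (1,0,1), (1,1,0), (1,1,1)
TSO∖claimed = {(1,0,0)}

missing: T0.R0=1 T1.R0=0 T2.R0=0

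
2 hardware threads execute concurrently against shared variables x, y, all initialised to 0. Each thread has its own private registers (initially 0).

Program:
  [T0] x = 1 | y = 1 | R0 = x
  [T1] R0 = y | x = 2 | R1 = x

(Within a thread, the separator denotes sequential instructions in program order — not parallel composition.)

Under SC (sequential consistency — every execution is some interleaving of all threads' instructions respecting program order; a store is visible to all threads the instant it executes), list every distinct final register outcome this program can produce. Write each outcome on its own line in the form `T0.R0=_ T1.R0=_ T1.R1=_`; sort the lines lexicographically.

outcome vector order: (T0.R0,T1.R0,T1.R1)
|SC outcomes| = 5

T0.R0=1 T1.R0=0 T1.R1=1
T0.R0=1 T1.R0=0 T1.R1=2
T0.R0=1 T1.R0=1 T1.R1=2
T0.R0=2 T1.R0=0 T1.R1=2
T0.R0=2 T1.R0=1 T1.R1=2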